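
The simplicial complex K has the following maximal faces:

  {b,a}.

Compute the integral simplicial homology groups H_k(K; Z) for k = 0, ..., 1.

K has 2 vertices, 1 edge.
rank ∂_0 = 0, rank ∂_1 = 1 ⇒ b_0 = 2 − 0 − 1 = 1; all invariant factors of ∂_1 are 1 so no torsion. So H_0 = Z.
rank ∂_1 = 1, rank ∂_2 = 0 ⇒ b_1 = 1 − 1 − 0 = 0. So H_1 = 0.

H_0 ≅ Z,  H_1 = 0.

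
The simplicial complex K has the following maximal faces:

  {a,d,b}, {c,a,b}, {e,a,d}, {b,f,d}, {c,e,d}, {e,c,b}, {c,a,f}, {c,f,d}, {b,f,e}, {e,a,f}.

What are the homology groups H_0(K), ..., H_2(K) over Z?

H_0 ≅ Z,  H_1 ≅ Z/2,  H_2 = 0.

Fix the vertex order a < b < c < d < e < f and write every simplex with vertices in increasing order. Then dim K = 2 and the simplices of K are:

  0-simplices (6): a, b, c, d, e, f
  1-simplices (15): ab, ac, ad, ae, af, bc, bd, be, bf, cd, ce, cf, de, df, ef
  2-simplices (10): abc, abd, acf, ade, aef, bce, bdf, bef, cde, cdf

so the chain groups are C_0 ≅ Z^6, C_1 ≅ Z^15, C_2 ≅ Z^10.

Boundary ∂_1: C_1 → C_0 is given by ∂[p,q] = [q] − [p]. For instance
  ∂ef = f − e.
This gives a 6×15 integer matrix of rank 5; reducing to Smith normal form yields diagonal entries (1,1,1,1,1).

∂_2: C_2 → C_1 maps a triangle to the signed sum of its edges. For instance
  ∂abc = bc − ac + ab,
  ∂bdf = df − bf + bd.
The 15×10 boundary matrix has rank 10 and Smith normal form diag(1,1,1,1,1,1,1,1,1,2).

Reading off H_k = ker ∂_k / im ∂_{k+1}:

  H_0: rank C_0 − rank ∂_1 = 6 − 5 = 1, and the invariant factors of ∂_1 are all 1, so H_0 ≅ Z.
  H_1: rank ker ∂_1 − rank ∂_2 = (15 − 5) − 10 = 0, and ∂_2 has invariant factor 2 > 1, so H_1 ≅ Z/2.
  H_2: rank ker ∂_2 − rank ∂_3 = (10 − 10) − 0 = 0, and there is no ∂_3, so H_2 ≅ 0.

(K is a triangulation of the real projective plane RP^2.)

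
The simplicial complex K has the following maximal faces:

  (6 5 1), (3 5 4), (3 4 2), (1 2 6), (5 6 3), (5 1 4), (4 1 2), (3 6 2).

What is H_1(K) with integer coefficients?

H_1 ≅ 0.

We work with the vertex ordering 1 < 2 < 3 < 4 < 5 < 6. The simplices of K, each written with vertices in increasing order, are:

  0-simplices (6): [1], [2], [3], [4], [5], [6]
  1-simplices (12): [1,2], [1,4], [1,5], [1,6], [2,3], [2,4], [2,6], [3,4], [3,5], [3,6], [4,5], [5,6]
  2-simplices (8): [1,2,4], [1,2,6], [1,4,5], [1,5,6], [2,3,4], [2,3,6], [3,4,5], [3,5,6]

Hence C_0 ≅ Z^6, C_1 ≅ Z^12, C_2 ≅ Z^8.

The boundary map ∂_1: C_1 → C_0 is given by ∂[p,q] = [q] − [p]. For instance
  ∂[1,5] = [5] − [1].
The 6×12 boundary matrix has rank 5 and Smith normal form diag(1,1,1,1,1).

The boundary map ∂_2: C_2 → C_1 sends each 2-simplex [p,q,r] to [q,r] − [p,r] + [p,q]. For instance
  ∂[3,5,6] = [5,6] − [3,6] + [3,5],
  ∂[1,4,5] = [4,5] − [1,5] + [1,4].
As a 12×8 matrix over Z this has rank 7, with invariant factors (1,1,1,1,1,1,1).

Reading off H_k = ker ∂_k / im ∂_{k+1}:

  H_1: rank ker ∂_1 − rank ∂_2 = (12 − 5) − 7 = 0, and the invariant factors of ∂_2 are all 1, so H_1 ≅ 0.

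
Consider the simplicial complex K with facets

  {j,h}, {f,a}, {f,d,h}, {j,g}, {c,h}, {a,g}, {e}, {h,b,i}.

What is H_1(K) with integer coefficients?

H_1 = Z.

We work with the vertex ordering a < b < c < d < e < f < g < h < i < j. The simplices of K, each written with vertices in increasing order, are:

  0-simplices (10): a, b, c, d, e, f, g, h, i, j
  1-simplices (11): af, ag, bh, bi, ch, df, dh, fh, gj, hi, hj
  2-simplices (2): bhi, dfh

so the chain groups are C_0 ≅ Z^10, C_1 ≅ Z^11, C_2 ≅ Z^2.

Boundary ∂_1: C_1 → C_0 is given by ∂[p,q] = [q] − [p].
As a 10×11 matrix over Z this has rank 8, with invariant factors (1,1,1,1,1,1,1,1).

Boundary ∂_2: C_2 → C_1 maps a triangle to the signed sum of its edges. For instance
  ∂bhi = hi − bi + bh,
  ∂dfh = fh − dh + df.
The 11×2 boundary matrix has rank 2 and Smith normal form diag(1,1).

Now H_k = ker ∂_k / im ∂_{k+1}, so:

  H_1: rank ker ∂_1 − rank ∂_2 = (11 − 8) − 2 = 1, and the invariant factors of ∂_2 are all 1, so H_1 ≅ Z.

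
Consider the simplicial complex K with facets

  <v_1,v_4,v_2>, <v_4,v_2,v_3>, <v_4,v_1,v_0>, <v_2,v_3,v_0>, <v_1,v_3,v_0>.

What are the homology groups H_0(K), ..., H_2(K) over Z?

Take the total order v_0 < v_1 < v_2 < v_3 < v_4 on the vertex set. Then K (dimension 2) consists of the simplices:

  0-simplices (5): [v_0], [v_1], [v_2], [v_3], [v_4]
  1-simplices (10): [v_0,v_1], [v_0,v_2], [v_0,v_3], [v_0,v_4], [v_1,v_2], [v_1,v_3], [v_1,v_4], [v_2,v_3], [v_2,v_4], [v_3,v_4]
  2-simplices (5): [v_0,v_1,v_3], [v_0,v_1,v_4], [v_0,v_2,v_3], [v_1,v_2,v_4], [v_2,v_3,v_4]

Hence C_0 ≅ Z^5, C_1 ≅ Z^10, C_2 ≅ Z^5.

The boundary map ∂_1: C_1 → C_0 is given by ∂[p,q] = [q] − [p]. For instance
  ∂[v_0,v_2] = [v_2] − [v_0].
This gives a 5×10 integer matrix of rank 4; reducing to Smith normal form yields diagonal entries (1,1,1,1).

∂_2: C_2 → C_1 maps a triangle to the signed sum of its edges. For instance
  ∂[v_1,v_2,v_4] = [v_2,v_4] − [v_1,v_4] + [v_1,v_2],
  ∂[v_0,v_1,v_4] = [v_1,v_4] − [v_0,v_4] + [v_0,v_1].
This gives a 10×5 integer matrix of rank 5; reducing to Smith normal form yields diagonal entries (1,1,1,1,1).

From H_k ≅ ker(∂_k) / im(∂_{k+1}) we obtain:

  H_0: rank C_0 − rank ∂_1 = 5 − 4 = 1, and the invariant factors of ∂_1 are all 1, so H_0 = Z.
  H_1: rank ker ∂_1 − rank ∂_2 = (10 − 4) − 5 = 1, and the invariant factors of ∂_2 are all 1, so H_1 = Z.
  H_2: rank ker ∂_2 − rank ∂_3 = (5 − 5) − 0 = 0, and there is no ∂_3, so H_2 = 0.

(K is a triangulation of the Möbius band.)

H_0 = Z,  H_1 = Z,  H_2 = 0.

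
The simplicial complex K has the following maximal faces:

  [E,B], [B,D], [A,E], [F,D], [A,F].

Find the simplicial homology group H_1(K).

H_1 = Z.

Take the total order A < B < D < E < F on the vertex set. Then K (dimension 1) consists of the simplices:

  0-simplices (5): A, B, D, E, F
  1-simplices (5): AE, AF, BD, BE, DF

giving chain groups C_0 ≅ Z^5, C_1 ≅ Z^5.

∂_1: C_1 → C_0 maps an edge to its endpoints' difference, ∂[p,q] = q − p. For instance
  ∂BE = E − B.
This gives a 5×5 integer matrix of rank 4; reducing to Smith normal form yields diagonal entries (1,1,1,1).

Computing H_k = (kernel of ∂_k) / (image of ∂_{k+1}):

  H_1: rank ker ∂_1 − rank ∂_2 = (5 − 4) − 0 = 1, and there is no ∂_2, so H_1 = Z.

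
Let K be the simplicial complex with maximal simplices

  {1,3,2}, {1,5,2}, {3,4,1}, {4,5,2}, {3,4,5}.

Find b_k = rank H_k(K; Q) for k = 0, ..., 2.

Take the total order 1 < 2 < 3 < 4 < 5 on the vertex set. Then K (dimension 2) consists of the simplices:

  0-simplices (5): [1], [2], [3], [4], [5]
  1-simplices (10): [1,2], [1,3], [1,4], [1,5], [2,3], [2,4], [2,5], [3,4], [3,5], [4,5]
  2-simplices (5): [1,2,3], [1,2,5], [1,3,4], [2,4,5], [3,4,5]

giving chain groups C_0 ≅ Z^5, C_1 ≅ Z^10, C_2 ≅ Z^5.

The boundary map ∂_1: C_1 → C_0 maps an edge to its endpoints' difference, ∂[p,q] = q − p. For instance
  ∂[1,2] = [2] − [1].
This gives a 5×10 integer matrix of rank 4; reducing to Smith normal form yields diagonal entries (1,1,1,1).

∂_2: C_2 → C_1 acts by ∂[p,q,r] = [q,r] − [p,r] + [p,q]. For instance
  ∂[3,4,5] = [4,5] − [3,5] + [3,4],
  ∂[1,2,5] = [2,5] − [1,5] + [1,2].
As a 10×5 matrix over Z this has rank 5, with invariant factors (1,1,1,1,1).

From H_k ≅ ker(∂_k) / im(∂_{k+1}) we obtain:

  H_0: rank C_0 − rank ∂_1 = 5 − 4 = 1, and the invariant factors of ∂_1 are all 1, so H_0 ≅ Z.
  H_1: rank ker ∂_1 − rank ∂_2 = (10 − 4) − 5 = 1, and the invariant factors of ∂_2 are all 1, so H_1 ≅ Z.
  H_2: rank ker ∂_2 − rank ∂_3 = (5 − 5) − 0 = 0, and there is no ∂_3, so H_2 ≅ 0.

As a check, the Euler characteristic is 5 − 10 + 5 = 0, which agrees with 1 − 1 + 0 = 0.

Hence the Betti numbers are b_0 = 1, b_1 = 1, b_2 = 0.

b_0 = 1, b_1 = 1, b_2 = 0.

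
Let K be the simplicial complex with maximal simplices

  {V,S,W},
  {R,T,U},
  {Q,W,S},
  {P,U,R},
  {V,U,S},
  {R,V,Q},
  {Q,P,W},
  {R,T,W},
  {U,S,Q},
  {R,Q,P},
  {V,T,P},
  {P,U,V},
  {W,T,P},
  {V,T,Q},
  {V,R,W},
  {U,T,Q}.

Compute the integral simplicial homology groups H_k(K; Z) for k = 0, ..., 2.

H_0 = Z,  H_1 = Z^2,  H_2 = Z.

Take the total order P < Q < R < S < T < U < V < W on the vertex set. Then K (dimension 2) consists of the simplices:

  0-simplices (8): P, Q, R, S, T, U, V, W
  1-simplices (24): PQ, PR, PT, PU, PV, PW, QR, QS, QT, QU, QV, QW, RT, RU, RV, RW, SU, SV, SW, TU, TV, TW, UV, VW
  2-simplices (16): PQR, PQW, PRU, PTV, PTW, PUV, QRV, QSU, QSW, QTU, QTV, RTU, RTW, RVW, SUV, SVW

Hence C_0 ≅ Z^8, C_1 ≅ Z^24, C_2 ≅ Z^16.

The boundary map ∂_1: C_1 → C_0 sends each edge [p,q] (with p < q) to q − p. For instance
  ∂PW = W − P.
The 8×24 boundary matrix has rank 7 and Smith normal form diag(1,1,1,1,1,1,1).

The boundary map ∂_2: C_2 → C_1 sends each 2-simplex [p,q,r] to [q,r] − [p,r] + [p,q]. For instance
  ∂QTV = TV − QV + QT,
  ∂SVW = VW − SW + SV.
As a 24×16 matrix over Z this has rank 15, with invariant factors (1,1,1,1,1,1,1,1,1,1,1,1,1,1,1).

Computing H_k = (kernel of ∂_k) / (image of ∂_{k+1}):

  H_0: rank C_0 − rank ∂_1 = 8 − 7 = 1, and the invariant factors of ∂_1 are all 1, so H_0 ≅ Z.
  H_1: rank ker ∂_1 − rank ∂_2 = (24 − 7) − 15 = 2, and the invariant factors of ∂_2 are all 1, so H_1 ≅ Z^2.
  H_2: rank ker ∂_2 − rank ∂_3 = (16 − 15) − 0 = 1, and there is no ∂_3, so H_2 ≅ Z.

As a check, the Euler characteristic is 8 − 24 + 16 = 0, which agrees with 1 − 2 + 1 = 0.
(K is a triangulation of the torus T^2.)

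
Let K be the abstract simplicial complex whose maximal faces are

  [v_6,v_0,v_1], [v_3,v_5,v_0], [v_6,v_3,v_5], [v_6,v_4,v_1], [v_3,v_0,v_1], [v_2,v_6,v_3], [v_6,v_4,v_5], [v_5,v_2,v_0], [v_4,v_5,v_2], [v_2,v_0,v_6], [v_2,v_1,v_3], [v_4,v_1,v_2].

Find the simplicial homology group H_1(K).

H_1 ≅ Z/2.

Take the total order v_0 < v_1 < v_2 < v_3 < v_4 < v_5 < v_6 on the vertex set. Then K (dimension 2) consists of the simplices:

  0-simplices (7): [v_0], [v_1], [v_2], [v_3], [v_4], [v_5], [v_6]
  1-simplices (18): (18 of them)
  2-simplices (12): (12 of them)

giving chain groups C_0 ≅ Z^7, C_1 ≅ Z^18, C_2 ≅ Z^12.

∂_1: C_1 → C_0 maps an edge to its endpoints' difference, ∂[p,q] = q − p.
As a 7×18 matrix over Z this has rank 6, with invariant factors (1,1,1,1,1,1).

The boundary map ∂_2: C_2 → C_1 sends each 2-simplex [p,q,r] to [q,r] − [p,r] + [p,q]. For instance
  ∂[v_0,v_3,v_5] = [v_3,v_5] − [v_0,v_5] + [v_0,v_3],
  ∂[v_1,v_4,v_6] = [v_4,v_6] − [v_1,v_6] + [v_1,v_4].
The 18×12 boundary matrix has rank 12 and Smith normal form diag(1,1,1,1,1,1,1,1,1,1,1,2).

Reading off H_k = ker ∂_k / im ∂_{k+1}:

  H_1: rank ker ∂_1 − rank ∂_2 = (18 − 6) − 12 = 0, and ∂_2 has invariant factor 2 > 1, so H_1 = Z/2.

(K is a triangulation of the real projective plane RP^2.)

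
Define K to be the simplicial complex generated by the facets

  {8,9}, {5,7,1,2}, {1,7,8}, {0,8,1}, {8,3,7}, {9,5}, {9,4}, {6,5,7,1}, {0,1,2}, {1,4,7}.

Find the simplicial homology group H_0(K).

H_0 = Z.

Take the total order 0 < 1 < 2 < 3 < 4 < 5 < 6 < 7 < 8 < 9 on the vertex set. Then K (dimension 3) consists of the simplices:

  0-simplices (10): [0], [1], [2], [3], [4], [5], [6], [7], [8], [9]
  1-simplices (21): [0,1], [0,2], [0,8], [1,2], [1,4], [1,5], [1,6], [1,7], [1,8], [2,5], [2,7], [3,7], [3,8], [4,7], [4,9], [5,6], [5,7], [5,9], [6,7], [7,8], [8,9]
  2-simplices (12): [0,1,2], [0,1,8], [1,2,5], [1,2,7], [1,4,7], [1,5,6], [1,5,7], [1,6,7], [1,7,8], [2,5,7], [3,7,8], [5,6,7]
  3-simplices (2): [1,2,5,7], [1,5,6,7]

Hence C_0 ≅ Z^10, C_1 ≅ Z^21, C_2 ≅ Z^12, C_3 ≅ Z^2.

Boundary ∂_1: C_1 → C_0 is given by ∂[p,q] = [q] − [p]. For instance
  ∂[8,9] = [9] − [8].
The resulting 10×21 matrix has rank 9, and its Smith normal form has invariant factors (1,1,1,1,1,1,1,1,1).

The boundary map ∂_2: C_2 → C_1 acts by ∂[p,q,r] = [q,r] − [p,r] + [p,q]. For instance
  ∂[3,7,8] = [7,8] − [3,8] + [3,7],
  ∂[5,6,7] = [6,7] − [5,7] + [5,6].
As a 21×12 matrix over Z this has rank 10, with invariant factors (1,1,1,1,1,1,1,1,1,1).

Boundary ∂_3: C_3 → C_2 sends each 3-simplex σ to the alternating sum Σ_i (−1)^i (σ with its i-th vertex removed). For instance
  ∂[1,5,6,7] = [5,6,7] − [1,6,7] + [1,5,7] − [1,5,6],
  ∂[1,2,5,7] = [2,5,7] − [1,5,7] + [1,2,7] − [1,2,5].
The resulting 12×2 matrix has rank 2, and its Smith normal form has invariant factors (1,1).

Reading off H_k = ker ∂_k / im ∂_{k+1}:

  H_0: rank C_0 − rank ∂_1 = 10 − 9 = 1, and the invariant factors of ∂_1 are all 1, so H_0 = Z.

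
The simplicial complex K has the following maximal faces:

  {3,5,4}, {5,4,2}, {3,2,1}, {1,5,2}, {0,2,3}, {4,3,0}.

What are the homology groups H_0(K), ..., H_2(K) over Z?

H_0 = Z,  H_1 = Z,  H_2 = 0.

Fix the vertex order 0 < 1 < 2 < 3 < 4 < 5 and write every simplex with vertices in increasing order. Then dim K = 2 and the simplices of K are:

  0-simplices (6): [0], [1], [2], [3], [4], [5]
  1-simplices (12): [0,2], [0,3], [0,4], [1,2], [1,3], [1,5], [2,3], [2,4], [2,5], [3,4], [3,5], [4,5]
  2-simplices (6): [0,2,3], [0,3,4], [1,2,3], [1,2,5], [2,4,5], [3,4,5]

giving chain groups C_0 ≅ Z^6, C_1 ≅ Z^12, C_2 ≅ Z^6.

Boundary ∂_1: C_1 → C_0 is given by ∂[p,q] = [q] − [p].
As a 6×12 matrix over Z this has rank 5, with invariant factors (1,1,1,1,1).

The boundary map ∂_2: C_2 → C_1 acts by ∂[p,q,r] = [q,r] − [p,r] + [p,q]. For instance
  ∂[3,4,5] = [4,5] − [3,5] + [3,4],
  ∂[1,2,3] = [2,3] − [1,3] + [1,2].
The 12×6 boundary matrix has rank 6 and Smith normal form diag(1,1,1,1,1,1).

Reading off H_k = ker ∂_k / im ∂_{k+1}:

  H_0: rank C_0 − rank ∂_1 = 6 − 5 = 1, and the invariant factors of ∂_1 are all 1, so H_0 = Z.
  H_1: rank ker ∂_1 − rank ∂_2 = (12 − 5) − 6 = 1, and the invariant factors of ∂_2 are all 1, so H_1 = Z.
  H_2: rank ker ∂_2 − rank ∂_3 = (6 − 6) − 0 = 0, and there is no ∂_3, so H_2 = 0.

(K is a triangulation of the cylinder S^1 x I.)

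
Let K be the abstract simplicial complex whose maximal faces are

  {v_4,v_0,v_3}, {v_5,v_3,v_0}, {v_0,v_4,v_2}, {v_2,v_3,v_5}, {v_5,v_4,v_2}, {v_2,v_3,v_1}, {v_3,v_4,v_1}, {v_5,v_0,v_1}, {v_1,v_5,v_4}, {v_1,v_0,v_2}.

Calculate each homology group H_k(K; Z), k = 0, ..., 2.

H_0 = Z,  H_1 = Z/2Z,  H_2 = 0.

Fix the vertex order v_0 < v_1 < v_2 < v_3 < v_4 < v_5 and write every simplex with vertices in increasing order. Then dim K = 2 and the simplices of K are:

  0-simplices (6): [v_0], [v_1], [v_2], [v_3], [v_4], [v_5]
  1-simplices (15): (15 of them)
  2-simplices (10): [v_0,v_1,v_2], [v_0,v_1,v_5], [v_0,v_2,v_4], [v_0,v_3,v_4], [v_0,v_3,v_5], [v_1,v_2,v_3], [v_1,v_3,v_4], [v_1,v_4,v_5], [v_2,v_3,v_5], [v_2,v_4,v_5]

giving chain groups C_0 ≅ Z^6, C_1 ≅ Z^15, C_2 ≅ Z^10.

The boundary map ∂_1: C_1 → C_0 maps an edge to its endpoints' difference, ∂[p,q] = q − p.
The 6×15 boundary matrix has rank 5 and Smith normal form diag(1,1,1,1,1).

Boundary ∂_2: C_2 → C_1 sends each 2-simplex [p,q,r] to [q,r] − [p,r] + [p,q]. For instance
  ∂[v_1,v_3,v_4] = [v_3,v_4] − [v_1,v_4] + [v_1,v_3],
  ∂[v_2,v_4,v_5] = [v_4,v_5] − [v_2,v_5] + [v_2,v_4].
The 15×10 boundary matrix has rank 10 and Smith normal form diag(1,1,1,1,1,1,1,1,1,2).

Computing H_k = (kernel of ∂_k) / (image of ∂_{k+1}):

  H_0: rank C_0 − rank ∂_1 = 6 − 5 = 1, and the invariant factors of ∂_1 are all 1, so H_0 ≅ Z.
  H_1: rank ker ∂_1 − rank ∂_2 = (15 − 5) − 10 = 0, and ∂_2 has invariant factor 2 > 1, so H_1 ≅ Z/2Z.
  H_2: rank ker ∂_2 − rank ∂_3 = (10 − 10) − 0 = 0, and there is no ∂_3, so H_2 ≅ 0.

As a check, the Euler characteristic is 6 − 15 + 10 = 1, which agrees with 1 − 0 + 0 = 1.
(K is a triangulation of the real projective plane RP^2.)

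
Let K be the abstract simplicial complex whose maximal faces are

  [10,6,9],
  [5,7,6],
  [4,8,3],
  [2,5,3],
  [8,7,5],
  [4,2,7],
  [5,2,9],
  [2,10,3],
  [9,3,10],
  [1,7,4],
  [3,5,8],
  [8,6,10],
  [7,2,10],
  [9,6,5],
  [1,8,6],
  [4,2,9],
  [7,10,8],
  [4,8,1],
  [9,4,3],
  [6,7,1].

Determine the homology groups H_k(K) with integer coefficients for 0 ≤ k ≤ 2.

K has 10 vertices, 30 edges, 20 triangles.
rank ∂_0 = 0, rank ∂_1 = 9 ⇒ b_0 = 10 − 0 − 9 = 1; all invariant factors of ∂_1 are 1 so no torsion. So H_0 ≅ Z.
rank ∂_1 = 9, rank ∂_2 = 20 ⇒ b_1 = 30 − 9 − 20 = 1; ∂_2 has invariant factor(s) [2] giving torsion. So H_1 ≅ Z ⊕ Z/2.
rank ∂_2 = 20, rank ∂_3 = 0 ⇒ b_2 = 20 − 20 − 0 = 0. So H_2 ≅ 0.

H_0 ≅ Z,  H_1 ≅ Z ⊕ Z/2,  H_2 = 0.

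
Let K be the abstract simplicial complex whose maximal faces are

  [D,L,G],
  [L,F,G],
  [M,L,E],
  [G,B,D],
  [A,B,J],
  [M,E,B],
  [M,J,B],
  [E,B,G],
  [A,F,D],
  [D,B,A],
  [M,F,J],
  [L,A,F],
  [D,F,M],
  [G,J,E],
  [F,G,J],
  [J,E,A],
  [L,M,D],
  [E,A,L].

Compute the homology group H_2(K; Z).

K has 9 vertices, 27 edges, 18 triangles.
rank ∂_2 = 18, rank ∂_3 = 0 ⇒ b_2 = 18 − 18 − 0 = 0. So H_2 = 0.

H_2 ≅ 0.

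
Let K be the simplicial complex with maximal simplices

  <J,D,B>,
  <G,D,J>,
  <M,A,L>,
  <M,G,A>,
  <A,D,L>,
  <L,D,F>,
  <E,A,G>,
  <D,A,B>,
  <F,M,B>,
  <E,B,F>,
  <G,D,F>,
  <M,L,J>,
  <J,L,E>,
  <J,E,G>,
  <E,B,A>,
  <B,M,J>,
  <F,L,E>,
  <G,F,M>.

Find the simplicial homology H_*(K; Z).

We work with the vertex ordering A < B < D < E < F < G < J < L < M. The simplices of K, each written with vertices in increasing order, are:

  0-simplices (9): A, B, D, E, F, G, J, L, M
  1-simplices (27): AB, AD, AE, AG, AL, AM, BD, BE, BF, BJ, BM, DF, DG, DJ, DL, EF, EG, EJ, EL, FG, FL, FM, GJ, GM, JL, JM, LM
  2-simplices (18): ABD, ABE, ADL, AEG, AGM, ALM, BDJ, BEF, BFM, BJM, DFG, DFL, DGJ, EFL, EGJ, EJL, FGM, JLM

giving chain groups C_0 ≅ Z^9, C_1 ≅ Z^27, C_2 ≅ Z^18.

∂_1: C_1 → C_0 is given by ∂[p,q] = [q] − [p].
The resulting 9×27 matrix has rank 8, and its Smith normal form has invariant factors (1,1,1,1,1,1,1,1).

The boundary map ∂_2: C_2 → C_1 sends each 2-simplex [p,q,r] to [q,r] − [p,r] + [p,q]. For instance
  ∂FGM = GM − FM + FG,
  ∂DFG = FG − DG + DF.
The 27×18 boundary matrix has rank 17 and Smith normal form diag(1,1,1,1,1,1,1,1,1,1,1,1,1,1,1,1,1).

From H_k ≅ ker(∂_k) / im(∂_{k+1}) we obtain:

  H_0: rank C_0 − rank ∂_1 = 9 − 8 = 1, and the invariant factors of ∂_1 are all 1, so H_0 = Z.
  H_1: rank ker ∂_1 − rank ∂_2 = (27 − 8) − 17 = 2, and the invariant factors of ∂_2 are all 1, so H_1 = Z^2.
  H_2: rank ker ∂_2 − rank ∂_3 = (18 − 17) − 0 = 1, and there is no ∂_3, so H_2 = Z.

H_0 = Z,  H_1 = Z^2,  H_2 = Z.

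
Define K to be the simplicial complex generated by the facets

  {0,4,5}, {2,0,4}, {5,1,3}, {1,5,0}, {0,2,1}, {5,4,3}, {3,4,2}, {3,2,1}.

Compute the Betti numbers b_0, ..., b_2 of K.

We work with the vertex ordering 0 < 1 < 2 < 3 < 4 < 5. The simplices of K, each written with vertices in increasing order, are:

  0-simplices (6): [0], [1], [2], [3], [4], [5]
  1-simplices (12): [0,1], [0,2], [0,4], [0,5], [1,2], [1,3], [1,5], [2,3], [2,4], [3,4], [3,5], [4,5]
  2-simplices (8): [0,1,2], [0,1,5], [0,2,4], [0,4,5], [1,2,3], [1,3,5], [2,3,4], [3,4,5]

giving chain groups C_0 ≅ Z^6, C_1 ≅ Z^12, C_2 ≅ Z^8.

∂_1: C_1 → C_0 sends each edge [p,q] (with p < q) to q − p.
This gives a 6×12 integer matrix of rank 5; reducing to Smith normal form yields diagonal entries (1,1,1,1,1).

∂_2: C_2 → C_1 acts by ∂[p,q,r] = [q,r] − [p,r] + [p,q]. For instance
  ∂[0,1,5] = [1,5] − [0,5] + [0,1],
  ∂[0,1,2] = [1,2] − [0,2] + [0,1].
The resulting 12×8 matrix has rank 7, and its Smith normal form has invariant factors (1,1,1,1,1,1,1).

From H_k ≅ ker(∂_k) / im(∂_{k+1}) we obtain:

  H_0: rank C_0 − rank ∂_1 = 6 − 5 = 1, and the invariant factors of ∂_1 are all 1, so H_0 ≅ Z.
  H_1: rank ker ∂_1 − rank ∂_2 = (12 − 5) − 7 = 0, and the invariant factors of ∂_2 are all 1, so H_1 ≅ 0.
  H_2: rank ker ∂_2 − rank ∂_3 = (8 − 7) − 0 = 1, and there is no ∂_3, so H_2 ≅ Z.

As a check, the Euler characteristic is 6 − 12 + 8 = 2, which agrees with 1 − 0 + 1 = 2.

Hence the Betti numbers are b_0 = 1, b_1 = 0, b_2 = 1.

b_0 = 1, b_1 = 0, b_2 = 1.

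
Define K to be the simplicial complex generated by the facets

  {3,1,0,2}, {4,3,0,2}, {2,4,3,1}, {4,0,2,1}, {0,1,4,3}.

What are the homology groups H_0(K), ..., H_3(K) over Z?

H_0 ≅ Z,  H_1 = 0,  H_2 = 0,  H_3 ≅ Z.

We work with the vertex ordering 0 < 1 < 2 < 3 < 4. The simplices of K, each written with vertices in increasing order, are:

  0-simplices (5): [0], [1], [2], [3], [4]
  1-simplices (10): [0,1], [0,2], [0,3], [0,4], [1,2], [1,3], [1,4], [2,3], [2,4], [3,4]
  2-simplices (10): [0,1,2], [0,1,3], [0,1,4], [0,2,3], [0,2,4], [0,3,4], [1,2,3], [1,2,4], [1,3,4], [2,3,4]
  3-simplices (5): [0,1,2,3], [0,1,2,4], [0,1,3,4], [0,2,3,4], [1,2,3,4]

Hence C_0 ≅ Z^5, C_1 ≅ Z^10, C_2 ≅ Z^10, C_3 ≅ Z^5.

Boundary ∂_1: C_1 → C_0 is given by ∂[p,q] = [q] − [p]. For instance
  ∂[0,3] = [3] − [0].
The 5×10 boundary matrix has rank 4 and Smith normal form diag(1,1,1,1).

The boundary map ∂_2: C_2 → C_1 sends each 2-simplex [p,q,r] to [q,r] − [p,r] + [p,q]. For instance
  ∂[0,1,3] = [1,3] − [0,3] + [0,1],
  ∂[0,3,4] = [3,4] − [0,4] + [0,3].
The 10×10 boundary matrix has rank 6 and Smith normal form diag(1,1,1,1,1,1).

∂_3: C_3 → C_2 sends each 3-simplex σ to the alternating sum Σ_i (−1)^i (σ with its i-th vertex removed). For instance
  ∂[0,1,3,4] = [1,3,4] − [0,3,4] + [0,1,4] − [0,1,3],
  ∂[0,1,2,4] = [1,2,4] − [0,2,4] + [0,1,4] − [0,1,2].
As a 10×5 matrix over Z this has rank 4, with invariant factors (1,1,1,1).

Reading off H_k = ker ∂_k / im ∂_{k+1}:

  H_0: rank C_0 − rank ∂_1 = 5 − 4 = 1, and the invariant factors of ∂_1 are all 1, so H_0 ≅ Z.
  H_1: rank ker ∂_1 − rank ∂_2 = (10 − 4) − 6 = 0, and the invariant factors of ∂_2 are all 1, so H_1 ≅ 0.
  H_2: rank ker ∂_2 − rank ∂_3 = (10 − 6) − 4 = 0, and the invariant factors of ∂_3 are all 1, so H_2 ≅ 0.
  H_3: rank ker ∂_3 − rank ∂_4 = (5 − 4) − 0 = 1, and there is no ∂_4, so H_3 ≅ Z.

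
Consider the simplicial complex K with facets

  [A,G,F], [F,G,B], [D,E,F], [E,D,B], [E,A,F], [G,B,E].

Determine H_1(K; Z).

H_1 ≅ Z.

Order the vertices as A < B < D < E < F < G. Listing each simplex with vertices in this order, K has dimension 2 with simplices:

  0-simplices (6): A, B, D, E, F, G
  1-simplices (12): AE, AF, AG, BD, BE, BF, BG, DE, DF, EF, EG, FG
  2-simplices (6): AEF, AFG, BDE, BEG, BFG, DEF

Hence C_0 ≅ Z^6, C_1 ≅ Z^12, C_2 ≅ Z^6.

The boundary map ∂_1: C_1 → C_0 maps an edge to its endpoints' difference, ∂[p,q] = q − p.
The resulting 6×12 matrix has rank 5, and its Smith normal form has invariant factors (1,1,1,1,1).

The boundary map ∂_2: C_2 → C_1 acts by ∂[p,q,r] = [q,r] − [p,r] + [p,q]. For instance
  ∂BFG = FG − BG + BF,
  ∂AFG = FG − AG + AF.
As a 12×6 matrix over Z this has rank 6, with invariant factors (1,1,1,1,1,1).

Reading off H_k = ker ∂_k / im ∂_{k+1}:

  H_1: rank ker ∂_1 − rank ∂_2 = (12 − 5) − 6 = 1, and the invariant factors of ∂_2 are all 1, so H_1 = Z.

(K is a triangulation of the cylinder S^1 x I.)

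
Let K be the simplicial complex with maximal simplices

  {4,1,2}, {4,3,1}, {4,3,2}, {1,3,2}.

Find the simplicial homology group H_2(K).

H_2 = Z.

K has 4 vertices, 6 edges, 4 triangles.
rank ∂_2 = 3, rank ∂_3 = 0 ⇒ b_2 = 4 − 3 − 0 = 1. So H_2 = Z.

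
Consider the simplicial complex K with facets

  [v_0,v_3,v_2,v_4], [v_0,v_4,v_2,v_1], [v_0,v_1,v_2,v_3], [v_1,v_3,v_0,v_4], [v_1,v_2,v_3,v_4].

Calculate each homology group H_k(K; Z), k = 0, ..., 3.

H_0 = Z,  H_1 = 0,  H_2 = 0,  H_3 = Z.

We work with the vertex ordering v_0 < v_1 < v_2 < v_3 < v_4. The simplices of K, each written with vertices in increasing order, are:

  0-simplices (5): [v_0], [v_1], [v_2], [v_3], [v_4]
  1-simplices (10): [v_0,v_1], [v_0,v_2], [v_0,v_3], [v_0,v_4], [v_1,v_2], [v_1,v_3], [v_1,v_4], [v_2,v_3], [v_2,v_4], [v_3,v_4]
  2-simplices (10): [v_0,v_1,v_2], [v_0,v_1,v_3], [v_0,v_1,v_4], [v_0,v_2,v_3], [v_0,v_2,v_4], [v_0,v_3,v_4], [v_1,v_2,v_3], [v_1,v_2,v_4], [v_1,v_3,v_4], [v_2,v_3,v_4]
  3-simplices (5): [v_0,v_1,v_2,v_3], [v_0,v_1,v_2,v_4], [v_0,v_1,v_3,v_4], [v_0,v_2,v_3,v_4], [v_1,v_2,v_3,v_4]

so the chain groups are C_0 ≅ Z^5, C_1 ≅ Z^10, C_2 ≅ Z^10, C_3 ≅ Z^5.

Boundary ∂_1: C_1 → C_0 sends each edge [p,q] (with p < q) to q − p. For instance
  ∂[v_0,v_3] = [v_3] − [v_0].
This gives a 5×10 integer matrix of rank 4; reducing to Smith normal form yields diagonal entries (1,1,1,1).

Boundary ∂_2: C_2 → C_1 maps a triangle to the signed sum of its edges. For instance
  ∂[v_0,v_1,v_3] = [v_1,v_3] − [v_0,v_3] + [v_0,v_1],
  ∂[v_1,v_2,v_4] = [v_2,v_4] − [v_1,v_4] + [v_1,v_2].
The 10×10 boundary matrix has rank 6 and Smith normal form diag(1,1,1,1,1,1).

The boundary map ∂_3: C_3 → C_2 sends each 3-simplex σ to the alternating sum Σ_i (−1)^i (σ with its i-th vertex removed). For instance
  ∂[v_0,v_2,v_3,v_4] = [v_2,v_3,v_4] − [v_0,v_3,v_4] + [v_0,v_2,v_4] − [v_0,v_2,v_3],
  ∂[v_0,v_1,v_2,v_4] = [v_1,v_2,v_4] − [v_0,v_2,v_4] + [v_0,v_1,v_4] − [v_0,v_1,v_2].
The 10×5 boundary matrix has rank 4 and Smith normal form diag(1,1,1,1).

Reading off H_k = ker ∂_k / im ∂_{k+1}:

  H_0: rank C_0 − rank ∂_1 = 5 − 4 = 1, and the invariant factors of ∂_1 are all 1, so H_0 = Z.
  H_1: rank ker ∂_1 − rank ∂_2 = (10 − 4) − 6 = 0, and the invariant factors of ∂_2 are all 1, so H_1 = 0.
  H_2: rank ker ∂_2 − rank ∂_3 = (10 − 6) − 4 = 0, and the invariant factors of ∂_3 are all 1, so H_2 = 0.
  H_3: rank ker ∂_3 − rank ∂_4 = (5 − 4) − 0 = 1, and there is no ∂_4, so H_3 = Z.

As a check, the Euler characteristic is 5 − 10 + 10 − 5 = 0, which agrees with 1 − 0 + 0 − 1 = 0.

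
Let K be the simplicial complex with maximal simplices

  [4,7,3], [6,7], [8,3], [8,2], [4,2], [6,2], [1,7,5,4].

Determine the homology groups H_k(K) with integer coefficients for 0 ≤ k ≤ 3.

We work with the vertex ordering 1 < 2 < 3 < 4 < 5 < 6 < 7 < 8. The simplices of K, each written with vertices in increasing order, are:

  0-simplices (8): [1], [2], [3], [4], [5], [6], [7], [8]
  1-simplices (13): [1,4], [1,5], [1,7], [2,4], [2,6], [2,8], [3,4], [3,7], [3,8], [4,5], [4,7], [5,7], [6,7]
  2-simplices (5): [1,4,5], [1,4,7], [1,5,7], [3,4,7], [4,5,7]
  3-simplices (1): [1,4,5,7]

so the chain groups are C_0 ≅ Z^8, C_1 ≅ Z^13, C_2 ≅ Z^5, C_3 ≅ Z^1.

∂_1: C_1 → C_0 sends each edge [p,q] (with p < q) to q − p.
This gives a 8×13 integer matrix of rank 7; reducing to Smith normal form yields diagonal entries (1,1,1,1,1,1,1).

∂_2: C_2 → C_1 acts by ∂[p,q,r] = [q,r] − [p,r] + [p,q]. For instance
  ∂[3,4,7] = [4,7] − [3,7] + [3,4],
  ∂[1,5,7] = [5,7] − [1,7] + [1,5].
As a 13×5 matrix over Z this has rank 4, with invariant factors (1,1,1,1).

The boundary map ∂_3: C_3 → C_2 sends each 3-simplex σ to the alternating sum Σ_i (−1)^i (σ with its i-th vertex removed). For instance
  ∂[1,4,5,7] = [4,5,7] − [1,5,7] + [1,4,7] − [1,4,5].
As a 5×1 matrix over Z this has rank 1, with invariant factors (1).

Now H_k = ker ∂_k / im ∂_{k+1}, so:

  H_0: rank C_0 − rank ∂_1 = 8 − 7 = 1, and the invariant factors of ∂_1 are all 1, so H_0 = Z.
  H_1: rank ker ∂_1 − rank ∂_2 = (13 − 7) − 4 = 2, and the invariant factors of ∂_2 are all 1, so H_1 = Z^2.
  H_2: rank ker ∂_2 − rank ∂_3 = (5 − 4) − 1 = 0, and the invariant factors of ∂_3 are all 1, so H_2 = 0.
  H_3: rank ker ∂_3 − rank ∂_4 = (1 − 1) − 0 = 0, and there is no ∂_4, so H_3 = 0.

H_0 = Z,  H_1 = Z^2,  H_2 = 0,  H_3 = 0.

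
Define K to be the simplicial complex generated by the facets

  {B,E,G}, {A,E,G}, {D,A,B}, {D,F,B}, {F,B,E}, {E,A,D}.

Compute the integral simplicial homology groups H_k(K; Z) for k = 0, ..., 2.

Fix the vertex order A < B < D < E < F < G and write every simplex with vertices in increasing order. Then dim K = 2 and the simplices of K are:

  0-simplices (6): A, B, D, E, F, G
  1-simplices (12): AB, AD, AE, AG, BD, BE, BF, BG, DE, DF, EF, EG
  2-simplices (6): ABD, ADE, AEG, BDF, BEF, BEG

so the chain groups are C_0 ≅ Z^6, C_1 ≅ Z^12, C_2 ≅ Z^6.

The boundary map ∂_1: C_1 → C_0 is given by ∂[p,q] = [q] − [p].
As a 6×12 matrix over Z this has rank 5, with invariant factors (1,1,1,1,1).

The boundary map ∂_2: C_2 → C_1 acts by ∂[p,q,r] = [q,r] − [p,r] + [p,q]. For instance
  ∂BEG = EG − BG + BE,
  ∂BDF = DF − BF + BD.
As a 12×6 matrix over Z this has rank 6, with invariant factors (1,1,1,1,1,1).

Computing H_k = (kernel of ∂_k) / (image of ∂_{k+1}):

  H_0: rank C_0 − rank ∂_1 = 6 − 5 = 1, and the invariant factors of ∂_1 are all 1, so H_0 ≅ Z.
  H_1: rank ker ∂_1 − rank ∂_2 = (12 − 5) − 6 = 1, and the invariant factors of ∂_2 are all 1, so H_1 ≅ Z.
  H_2: rank ker ∂_2 − rank ∂_3 = (6 − 6) − 0 = 0, and there is no ∂_3, so H_2 ≅ 0.

H_0 ≅ Z,  H_1 ≅ Z,  H_2 = 0.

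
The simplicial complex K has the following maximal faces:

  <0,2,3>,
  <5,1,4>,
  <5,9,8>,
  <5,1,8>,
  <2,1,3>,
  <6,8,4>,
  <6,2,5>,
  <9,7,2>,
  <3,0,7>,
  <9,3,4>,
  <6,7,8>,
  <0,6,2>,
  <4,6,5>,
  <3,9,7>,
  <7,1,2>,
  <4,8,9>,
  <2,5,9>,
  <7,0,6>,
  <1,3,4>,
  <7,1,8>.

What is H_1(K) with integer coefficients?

H_1 = Z × Z/2.

Order the vertices as 0 < 1 < 2 < 3 < 4 < 5 < 6 < 7 < 8 < 9. Listing each simplex with vertices in this order, K has dimension 2 with simplices:

  0-simplices (10): [0], [1], [2], [3], [4], [5], [6], [7], [8], [9]
  1-simplices (30): (30 of them)
  2-simplices (20): (20 of them)

Hence C_0 ≅ Z^10, C_1 ≅ Z^30, C_2 ≅ Z^20.

Boundary ∂_1: C_1 → C_0 maps an edge to its endpoints' difference, ∂[p,q] = q − p. For instance
  ∂[6,7] = [7] − [6].
The resulting 10×30 matrix has rank 9, and its Smith normal form has invariant factors (1,1,1,1,1,1,1,1,1).

∂_2: C_2 → C_1 maps a triangle to the signed sum of its edges. For instance
  ∂[4,6,8] = [6,8] − [4,8] + [4,6],
  ∂[1,4,5] = [4,5] − [1,5] + [1,4].
The 30×20 boundary matrix has rank 20 and Smith normal form diag(1,1,1,1,1,1,1,1,1,1,1,1,1,1,1,1,1,1,1,2).

Reading off H_k = ker ∂_k / im ∂_{k+1}:

  H_1: rank ker ∂_1 − rank ∂_2 = (30 − 9) − 20 = 1, and ∂_2 has invariant factor 2 > 1, so H_1 ≅ Z × Z/2.

(K is a triangulation of the Klein bottle.)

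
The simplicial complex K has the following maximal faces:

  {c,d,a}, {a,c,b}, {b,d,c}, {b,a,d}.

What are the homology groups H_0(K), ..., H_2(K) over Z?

H_0 ≅ Z,  H_1 = 0,  H_2 ≅ Z.

We work with the vertex ordering a < b < c < d. The simplices of K, each written with vertices in increasing order, are:

  0-simplices (4): a, b, c, d
  1-simplices (6): ab, ac, ad, bc, bd, cd
  2-simplices (4): abc, abd, acd, bcd

giving chain groups C_0 ≅ Z^4, C_1 ≅ Z^6, C_2 ≅ Z^4.

∂_1: C_1 → C_0 maps an edge to its endpoints' difference, ∂[p,q] = q − p. For instance
  ∂bc = c − b.
The 4×6 boundary matrix has rank 3 and Smith normal form diag(1,1,1).

Boundary ∂_2: C_2 → C_1 maps a triangle to the signed sum of its edges. For instance
  ∂abd = bd − ad + ab,
  ∂bcd = cd − bd + bc.
The 6×4 boundary matrix has rank 3 and Smith normal form diag(1,1,1).

From H_k ≅ ker(∂_k) / im(∂_{k+1}) we obtain:

  H_0: rank C_0 − rank ∂_1 = 4 − 3 = 1, and the invariant factors of ∂_1 are all 1, so H_0 = Z.
  H_1: rank ker ∂_1 − rank ∂_2 = (6 − 3) − 3 = 0, and the invariant factors of ∂_2 are all 1, so H_1 = 0.
  H_2: rank ker ∂_2 − rank ∂_3 = (4 − 3) − 0 = 1, and there is no ∂_3, so H_2 = Z.

(K is a triangulation of the 2-sphere S^2.)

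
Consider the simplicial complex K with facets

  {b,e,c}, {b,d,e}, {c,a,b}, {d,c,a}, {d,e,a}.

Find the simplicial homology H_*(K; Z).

Take the total order a < b < c < d < e on the vertex set. Then K (dimension 2) consists of the simplices:

  0-simplices (5): a, b, c, d, e
  1-simplices (10): ab, ac, ad, ae, bc, bd, be, cd, ce, de
  2-simplices (5): abc, acd, ade, bce, bde

giving chain groups C_0 ≅ Z^5, C_1 ≅ Z^10, C_2 ≅ Z^5.

∂_1: C_1 → C_0 sends each edge [p,q] (with p < q) to q − p. For instance
  ∂bc = c − b.
This gives a 5×10 integer matrix of rank 4; reducing to Smith normal form yields diagonal entries (1,1,1,1).

Boundary ∂_2: C_2 → C_1 maps a triangle to the signed sum of its edges. For instance
  ∂bce = ce − be + bc,
  ∂ade = de − ae + ad.
As a 10×5 matrix over Z this has rank 5, with invariant factors (1,1,1,1,1).

Now H_k = ker ∂_k / im ∂_{k+1}, so:

  H_0: rank C_0 − rank ∂_1 = 5 − 4 = 1, and the invariant factors of ∂_1 are all 1, so H_0 = Z.
  H_1: rank ker ∂_1 − rank ∂_2 = (10 − 4) − 5 = 1, and the invariant factors of ∂_2 are all 1, so H_1 = Z.
  H_2: rank ker ∂_2 − rank ∂_3 = (5 − 5) − 0 = 0, and there is no ∂_3, so H_2 = 0.

H_0 ≅ Z,  H_1 ≅ Z,  H_2 = 0.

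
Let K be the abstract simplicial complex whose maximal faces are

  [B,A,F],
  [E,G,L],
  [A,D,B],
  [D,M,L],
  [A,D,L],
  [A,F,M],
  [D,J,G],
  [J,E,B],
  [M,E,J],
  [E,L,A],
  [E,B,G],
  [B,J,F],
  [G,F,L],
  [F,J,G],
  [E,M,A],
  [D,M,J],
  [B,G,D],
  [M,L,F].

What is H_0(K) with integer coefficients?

H_0 = Z.

Take the total order A < B < D < E < F < G < J < L < M on the vertex set. Then K (dimension 2) consists of the simplices:

  0-simplices (9): A, B, D, E, F, G, J, L, M
  1-simplices (27): AB, AD, AE, AF, AL, AM, BD, BE, BF, BG, BJ, DG, DJ, DL, DM, EG, EJ, EL, EM, FG, FJ, FL, FM, GJ, GL, JM, LM
  2-simplices (18): ABD, ABF, ADL, AEL, AEM, AFM, BDG, BEG, BEJ, BFJ, DGJ, DJM, DLM, EGL, EJM, FGJ, FGL, FLM

giving chain groups C_0 ≅ Z^9, C_1 ≅ Z^27, C_2 ≅ Z^18.

∂_1: C_1 → C_0 is given by ∂[p,q] = [q] − [p].
The 9×27 boundary matrix has rank 8 and Smith normal form diag(1,1,1,1,1,1,1,1).

Boundary ∂_2: C_2 → C_1 maps a triangle to the signed sum of its edges. For instance
  ∂ABF = BF − AF + AB,
  ∂ADL = DL − AL + AD.
As a 27×18 matrix over Z this has rank 18, with invariant factors (1,1,1,1,1,1,1,1,1,1,1,1,1,1,1,1,1,2).

Reading off H_k = ker ∂_k / im ∂_{k+1}:

  H_0: rank C_0 − rank ∂_1 = 9 − 8 = 1, and the invariant factors of ∂_1 are all 1, so H_0 ≅ Z.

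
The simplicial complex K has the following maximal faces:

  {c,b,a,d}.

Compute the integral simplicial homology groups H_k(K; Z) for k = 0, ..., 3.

We work with the vertex ordering a < b < c < d. The simplices of K, each written with vertices in increasing order, are:

  0-simplices (4): a, b, c, d
  1-simplices (6): ab, ac, ad, bc, bd, cd
  2-simplices (4): abc, abd, acd, bcd
  3-simplices (1): abcd

giving chain groups C_0 ≅ Z^4, C_1 ≅ Z^6, C_2 ≅ Z^4, C_3 ≅ Z^1.

The boundary map ∂_1: C_1 → C_0 sends each edge [p,q] (with p < q) to q − p. For instance
  ∂ab = b − a.
As a 4×6 matrix over Z this has rank 3, with invariant factors (1,1,1).

The boundary map ∂_2: C_2 → C_1 acts by ∂[p,q,r] = [q,r] − [p,r] + [p,q]. For instance
  ∂abd = bd − ad + ab,
  ∂bcd = cd − bd + bc.
This gives a 6×4 integer matrix of rank 3; reducing to Smith normal form yields diagonal entries (1,1,1).

Boundary ∂_3: C_3 → C_2 sends each 3-simplex σ to the alternating sum Σ_i (−1)^i (σ with its i-th vertex removed). For instance
  ∂abcd = bcd − acd + abd − abc.
This gives a 4×1 integer matrix of rank 1; reducing to Smith normal form yields diagonal entries (1).

From H_k ≅ ker(∂_k) / im(∂_{k+1}) we obtain:

  H_0: rank C_0 − rank ∂_1 = 4 − 3 = 1, and the invariant factors of ∂_1 are all 1, so H_0 ≅ Z.
  H_1: rank ker ∂_1 − rank ∂_2 = (6 − 3) − 3 = 0, and the invariant factors of ∂_2 are all 1, so H_1 ≅ 0.
  H_2: rank ker ∂_2 − rank ∂_3 = (4 − 3) − 1 = 0, and the invariant factors of ∂_3 are all 1, so H_2 ≅ 0.
  H_3: rank ker ∂_3 − rank ∂_4 = (1 − 1) − 0 = 0, and there is no ∂_4, so H_3 ≅ 0.

(K is a triangulation of the 3-simplex.)

H_0 = Z,  H_1 = 0,  H_2 = 0,  H_3 = 0.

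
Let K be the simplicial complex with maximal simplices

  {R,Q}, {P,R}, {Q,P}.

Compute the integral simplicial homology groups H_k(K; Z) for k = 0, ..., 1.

K has 3 vertices, 3 edges.
rank ∂_0 = 0, rank ∂_1 = 2 ⇒ b_0 = 3 − 0 − 2 = 1; all invariant factors of ∂_1 are 1 so no torsion. So H_0 ≅ Z.
rank ∂_1 = 2, rank ∂_2 = 0 ⇒ b_1 = 3 − 2 − 0 = 1. So H_1 ≅ Z.

H_0 ≅ Z,  H_1 ≅ Z.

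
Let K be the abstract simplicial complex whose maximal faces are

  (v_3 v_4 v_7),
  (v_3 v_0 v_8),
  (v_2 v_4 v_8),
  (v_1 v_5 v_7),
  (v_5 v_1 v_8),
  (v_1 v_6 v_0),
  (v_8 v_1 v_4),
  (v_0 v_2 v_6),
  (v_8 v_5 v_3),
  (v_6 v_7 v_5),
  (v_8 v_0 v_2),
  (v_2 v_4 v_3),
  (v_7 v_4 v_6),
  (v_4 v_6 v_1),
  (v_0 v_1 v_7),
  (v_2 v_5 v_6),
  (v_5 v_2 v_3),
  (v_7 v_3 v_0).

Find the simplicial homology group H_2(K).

H_2 ≅ 0.

We work with the vertex ordering v_0 < v_1 < v_2 < v_3 < v_4 < v_5 < v_6 < v_7 < v_8. The simplices of K, each written with vertices in increasing order, are:

  0-simplices (9): [v_0], [v_1], [v_2], [v_3], [v_4], [v_5], [v_6], [v_7], [v_8]
  1-simplices (27): (27 of them)
  2-simplices (18): (18 of them)

Hence C_0 ≅ Z^9, C_1 ≅ Z^27, C_2 ≅ Z^18.

Boundary ∂_1: C_1 → C_0 maps an edge to its endpoints' difference, ∂[p,q] = q − p. For instance
  ∂[v_5,v_7] = [v_7] − [v_5].
As a 9×27 matrix over Z this has rank 8, with invariant factors (1,1,1,1,1,1,1,1).

The boundary map ∂_2: C_2 → C_1 sends each 2-simplex [p,q,r] to [q,r] − [p,r] + [p,q]. For instance
  ∂[v_0,v_2,v_8] = [v_2,v_8] − [v_0,v_8] + [v_0,v_2],
  ∂[v_4,v_6,v_7] = [v_6,v_7] − [v_4,v_7] + [v_4,v_6].
The 27×18 boundary matrix has rank 18 and Smith normal form diag(1,1,1,1,1,1,1,1,1,1,1,1,1,1,1,1,1,2).

Reading off H_k = ker ∂_k / im ∂_{k+1}:

  H_2: rank ker ∂_2 − rank ∂_3 = (18 − 18) − 0 = 0, and there is no ∂_3, so H_2 ≅ 0.

(K is a triangulation of the Klein bottle.)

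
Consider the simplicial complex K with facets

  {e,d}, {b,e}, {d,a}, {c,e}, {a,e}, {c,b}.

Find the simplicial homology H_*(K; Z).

Fix the vertex order a < b < c < d < e and write every simplex with vertices in increasing order. Then dim K = 1 and the simplices of K are:

  0-simplices (5): a, b, c, d, e
  1-simplices (6): ad, ae, bc, be, ce, de

Hence C_0 ≅ Z^5, C_1 ≅ Z^6.

∂_1: C_1 → C_0 is given by ∂[p,q] = [q] − [p].
This gives a 5×6 integer matrix of rank 4; reducing to Smith normal form yields diagonal entries (1,1,1,1).

Now H_k = ker ∂_k / im ∂_{k+1}, so:

  H_0: rank C_0 − rank ∂_1 = 5 − 4 = 1, and the invariant factors of ∂_1 are all 1, so H_0 ≅ Z.
  H_1: rank ker ∂_1 − rank ∂_2 = (6 − 4) − 0 = 2, and there is no ∂_2, so H_1 ≅ Z^2.

H_0 = Z,  H_1 = Z^2.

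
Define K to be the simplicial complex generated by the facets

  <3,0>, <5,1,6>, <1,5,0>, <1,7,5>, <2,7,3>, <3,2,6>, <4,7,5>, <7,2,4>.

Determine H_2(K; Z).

H_2 ≅ 0.

Order the vertices as 0 < 1 < 2 < 3 < 4 < 5 < 6 < 7. Listing each simplex with vertices in this order, K has dimension 2 with simplices:

  0-simplices (8): [0], [1], [2], [3], [4], [5], [6], [7]
  1-simplices (16): [0,1], [0,3], [0,5], [1,5], [1,6], [1,7], [2,3], [2,4], [2,6], [2,7], [3,6], [3,7], [4,5], [4,7], [5,6], [5,7]
  2-simplices (7): [0,1,5], [1,5,6], [1,5,7], [2,3,6], [2,3,7], [2,4,7], [4,5,7]

giving chain groups C_0 ≅ Z^8, C_1 ≅ Z^16, C_2 ≅ Z^7.

Boundary ∂_1: C_1 → C_0 is given by ∂[p,q] = [q] − [p].
The resulting 8×16 matrix has rank 7, and its Smith normal form has invariant factors (1,1,1,1,1,1,1).

The boundary map ∂_2: C_2 → C_1 maps a triangle to the signed sum of its edges. For instance
  ∂[2,4,7] = [4,7] − [2,7] + [2,4],
  ∂[0,1,5] = [1,5] − [0,5] + [0,1].
The 16×7 boundary matrix has rank 7 and Smith normal form diag(1,1,1,1,1,1,1).

Reading off H_k = ker ∂_k / im ∂_{k+1}:

  H_2: rank ker ∂_2 − rank ∂_3 = (7 − 7) − 0 = 0, and there is no ∂_3, so H_2 ≅ 0.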